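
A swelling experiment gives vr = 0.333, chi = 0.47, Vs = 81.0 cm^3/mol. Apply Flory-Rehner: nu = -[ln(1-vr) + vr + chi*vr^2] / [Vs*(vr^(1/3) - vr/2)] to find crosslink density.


ln(1 - vr) = ln(1 - 0.333) = -0.4050
Numerator = -((-0.4050) + 0.333 + 0.47 * 0.333^2) = 0.0198
Denominator = 81.0 * (0.333^(1/3) - 0.333/2) = 42.6570
nu = 0.0198 / 42.6570 = 4.6528e-04 mol/cm^3

4.6528e-04 mol/cm^3


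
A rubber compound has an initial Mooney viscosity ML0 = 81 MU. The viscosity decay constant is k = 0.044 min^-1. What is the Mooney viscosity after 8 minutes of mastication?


ML = ML0 * exp(-k * t)
ML = 81 * exp(-0.044 * 8)
ML = 81 * 0.7033
ML = 56.97 MU

56.97 MU


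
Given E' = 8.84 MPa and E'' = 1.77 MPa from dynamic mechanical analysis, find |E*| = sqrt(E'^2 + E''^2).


|E*| = sqrt(E'^2 + E''^2)
= sqrt(8.84^2 + 1.77^2)
= sqrt(78.1456 + 3.1329)
= 9.015 MPa

9.015 MPa


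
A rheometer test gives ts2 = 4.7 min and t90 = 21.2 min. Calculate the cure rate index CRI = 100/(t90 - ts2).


CRI = 100 / (t90 - ts2)
= 100 / (21.2 - 4.7)
= 100 / 16.5
= 6.06 min^-1

6.06 min^-1


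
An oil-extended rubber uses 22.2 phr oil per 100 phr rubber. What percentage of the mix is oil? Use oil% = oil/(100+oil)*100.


Oil % = oil / (100 + oil) * 100
= 22.2 / (100 + 22.2) * 100
= 22.2 / 122.2 * 100
= 18.17%

18.17%


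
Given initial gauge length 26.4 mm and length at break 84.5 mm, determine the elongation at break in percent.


Elongation = (Lf - L0) / L0 * 100
= (84.5 - 26.4) / 26.4 * 100
= 58.1 / 26.4 * 100
= 220.1%

220.1%


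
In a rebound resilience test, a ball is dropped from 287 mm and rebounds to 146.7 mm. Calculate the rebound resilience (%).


Resilience = h_rebound / h_drop * 100
= 146.7 / 287 * 100
= 51.1%

51.1%


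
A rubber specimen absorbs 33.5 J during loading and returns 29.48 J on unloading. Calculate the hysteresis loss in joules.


Hysteresis loss = loading - unloading
= 33.5 - 29.48
= 4.02 J

4.02 J


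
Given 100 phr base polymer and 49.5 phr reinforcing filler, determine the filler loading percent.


Filler % = filler / (rubber + filler) * 100
= 49.5 / (100 + 49.5) * 100
= 49.5 / 149.5 * 100
= 33.11%

33.11%


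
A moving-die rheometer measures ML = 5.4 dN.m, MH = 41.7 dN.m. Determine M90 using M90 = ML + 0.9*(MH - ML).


M90 = ML + 0.9 * (MH - ML)
M90 = 5.4 + 0.9 * (41.7 - 5.4)
M90 = 5.4 + 0.9 * 36.3
M90 = 38.07 dN.m

38.07 dN.m


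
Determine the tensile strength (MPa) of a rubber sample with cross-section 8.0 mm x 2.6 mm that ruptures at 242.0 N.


Area = width * thickness = 8.0 * 2.6 = 20.8 mm^2
TS = force / area = 242.0 / 20.8 = 11.63 MPa

11.63 MPa


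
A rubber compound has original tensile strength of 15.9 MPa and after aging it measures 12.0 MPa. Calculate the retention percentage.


Retention = aged / original * 100
= 12.0 / 15.9 * 100
= 75.5%

75.5%


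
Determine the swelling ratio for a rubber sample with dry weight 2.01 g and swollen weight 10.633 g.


Q = W_swollen / W_dry
Q = 10.633 / 2.01
Q = 5.29

Q = 5.29


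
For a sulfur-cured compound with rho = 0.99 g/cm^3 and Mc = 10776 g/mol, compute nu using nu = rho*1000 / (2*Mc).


nu = rho * 1000 / (2 * Mc)
nu = 0.99 * 1000 / (2 * 10776)
nu = 990.0 / 21552
nu = 0.0459 mol/L

0.0459 mol/L


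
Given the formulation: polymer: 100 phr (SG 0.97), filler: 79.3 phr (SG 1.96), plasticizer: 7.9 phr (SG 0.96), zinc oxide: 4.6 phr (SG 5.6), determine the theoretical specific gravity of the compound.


Sum of weights = 191.8
Volume contributions:
  polymer: 100/0.97 = 103.0928
  filler: 79.3/1.96 = 40.4592
  plasticizer: 7.9/0.96 = 8.2292
  zinc oxide: 4.6/5.6 = 0.8214
Sum of volumes = 152.6026
SG = 191.8 / 152.6026 = 1.257

SG = 1.257


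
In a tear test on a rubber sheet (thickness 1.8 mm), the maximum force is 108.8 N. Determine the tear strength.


Tear strength = force / thickness
= 108.8 / 1.8
= 60.44 N/mm

60.44 N/mm


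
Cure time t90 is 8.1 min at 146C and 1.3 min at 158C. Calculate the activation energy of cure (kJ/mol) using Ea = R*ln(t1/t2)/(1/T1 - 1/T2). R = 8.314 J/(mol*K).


T1 = 419.15 K, T2 = 431.15 K
1/T1 - 1/T2 = 6.6402e-05
ln(t1/t2) = ln(8.1/1.3) = 1.8295
Ea = 8.314 * 1.8295 / 6.6402e-05 = 229065.1395 J/mol
Ea = 229.07 kJ/mol

229.07 kJ/mol


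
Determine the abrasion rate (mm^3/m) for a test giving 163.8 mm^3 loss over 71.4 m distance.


Rate = volume_loss / distance
= 163.8 / 71.4
= 2.294 mm^3/m

2.294 mm^3/m


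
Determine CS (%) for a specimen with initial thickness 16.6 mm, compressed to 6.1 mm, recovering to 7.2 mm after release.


CS = (t0 - recovered) / (t0 - ts) * 100
= (16.6 - 7.2) / (16.6 - 6.1) * 100
= 9.4 / 10.5 * 100
= 89.5%

89.5%


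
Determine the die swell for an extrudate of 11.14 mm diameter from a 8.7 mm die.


Die swell ratio = D_extrudate / D_die
= 11.14 / 8.7
= 1.28

Die swell = 1.28


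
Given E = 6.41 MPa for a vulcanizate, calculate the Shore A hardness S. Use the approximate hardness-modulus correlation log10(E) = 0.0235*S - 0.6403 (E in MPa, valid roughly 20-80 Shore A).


log10(E) = 0.0235*S - 0.6403  =>  S = (log10(E) + 0.6403) / 0.0235
log10(6.41) = 0.806858
S = (0.806858 + 0.6403) / 0.0235 = 1.447158 / 0.0235
S = 61.6

Shore A = 61.6


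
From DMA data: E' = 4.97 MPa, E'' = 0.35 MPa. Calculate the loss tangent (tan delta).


tan delta = E'' / E'
= 0.35 / 4.97
= 0.0704

tan delta = 0.0704


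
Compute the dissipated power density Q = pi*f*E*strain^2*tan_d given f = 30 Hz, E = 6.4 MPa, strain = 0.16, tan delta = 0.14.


Q = pi * f * E * strain^2 * tan_d
= pi * 30 * 6.4 * 0.16^2 * 0.14
= pi * 30 * 6.4 * 0.0256 * 0.14
= 2.1618

Q = 2.1618


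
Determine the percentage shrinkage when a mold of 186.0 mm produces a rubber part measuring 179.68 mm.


Shrinkage = (mold - part) / mold * 100
= (186.0 - 179.68) / 186.0 * 100
= 6.32 / 186.0 * 100
= 3.4%

3.4%


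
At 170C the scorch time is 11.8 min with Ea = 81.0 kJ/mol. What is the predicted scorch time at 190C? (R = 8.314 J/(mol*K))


Convert temperatures: T1 = 170 + 273.15 = 443.15 K, T2 = 190 + 273.15 = 463.15 K
ts2_new = 11.8 * exp(81000 / 8.314 * (1/463.15 - 1/443.15))
1/T2 - 1/T1 = -9.7445e-05
ts2_new = 4.57 min

4.57 min


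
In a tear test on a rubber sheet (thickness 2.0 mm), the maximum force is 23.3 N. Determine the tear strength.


Tear strength = force / thickness
= 23.3 / 2.0
= 11.65 N/mm

11.65 N/mm


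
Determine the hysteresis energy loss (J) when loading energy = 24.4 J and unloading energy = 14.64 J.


Hysteresis loss = loading - unloading
= 24.4 - 14.64
= 9.76 J

9.76 J


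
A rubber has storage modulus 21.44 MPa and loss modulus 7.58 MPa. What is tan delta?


tan delta = E'' / E'
= 7.58 / 21.44
= 0.3535

tan delta = 0.3535


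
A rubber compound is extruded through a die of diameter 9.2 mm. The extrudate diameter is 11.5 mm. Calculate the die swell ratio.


Die swell ratio = D_extrudate / D_die
= 11.5 / 9.2
= 1.25

Die swell = 1.25


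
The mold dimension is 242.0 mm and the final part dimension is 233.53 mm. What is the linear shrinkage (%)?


Shrinkage = (mold - part) / mold * 100
= (242.0 - 233.53) / 242.0 * 100
= 8.47 / 242.0 * 100
= 3.5%

3.5%


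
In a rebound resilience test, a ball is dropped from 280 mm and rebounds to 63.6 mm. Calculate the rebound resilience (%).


Resilience = h_rebound / h_drop * 100
= 63.6 / 280 * 100
= 22.7%

22.7%


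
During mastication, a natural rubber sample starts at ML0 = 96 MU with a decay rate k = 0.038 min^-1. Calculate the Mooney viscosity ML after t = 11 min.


ML = ML0 * exp(-k * t)
ML = 96 * exp(-0.038 * 11)
ML = 96 * 0.6584
ML = 63.2 MU

63.2 MU


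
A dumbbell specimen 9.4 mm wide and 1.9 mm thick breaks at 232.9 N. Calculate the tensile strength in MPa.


Area = width * thickness = 9.4 * 1.9 = 17.86 mm^2
TS = force / area = 232.9 / 17.86 = 13.04 MPa

13.04 MPa


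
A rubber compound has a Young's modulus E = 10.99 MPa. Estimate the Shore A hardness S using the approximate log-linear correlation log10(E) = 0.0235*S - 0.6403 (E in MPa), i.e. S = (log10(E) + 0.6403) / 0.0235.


log10(E) = 0.0235*S - 0.6403  =>  S = (log10(E) + 0.6403) / 0.0235
log10(10.99) = 1.040998
S = (1.040998 + 0.6403) / 0.0235 = 1.681298 / 0.0235
S = 71.5

Shore A = 71.5


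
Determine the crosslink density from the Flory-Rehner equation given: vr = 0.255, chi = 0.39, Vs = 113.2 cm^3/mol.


ln(1 - vr) = ln(1 - 0.255) = -0.2944
Numerator = -((-0.2944) + 0.255 + 0.39 * 0.255^2) = 0.0140
Denominator = 113.2 * (0.255^(1/3) - 0.255/2) = 57.3508
nu = 0.0140 / 57.3508 = 2.4431e-04 mol/cm^3

2.4431e-04 mol/cm^3


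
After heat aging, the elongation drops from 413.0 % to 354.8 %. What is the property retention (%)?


Retention = aged / original * 100
= 354.8 / 413.0 * 100
= 85.9%

85.9%


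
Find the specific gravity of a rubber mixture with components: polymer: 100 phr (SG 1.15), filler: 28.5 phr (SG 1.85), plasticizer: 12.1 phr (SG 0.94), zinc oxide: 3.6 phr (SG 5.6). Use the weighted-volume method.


Sum of weights = 144.2
Volume contributions:
  polymer: 100/1.15 = 86.9565
  filler: 28.5/1.85 = 15.4054
  plasticizer: 12.1/0.94 = 12.8723
  zinc oxide: 3.6/5.6 = 0.6429
Sum of volumes = 115.8771
SG = 144.2 / 115.8771 = 1.244

SG = 1.244


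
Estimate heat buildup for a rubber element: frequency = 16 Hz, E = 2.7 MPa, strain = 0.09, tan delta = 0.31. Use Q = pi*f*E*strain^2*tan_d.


Q = pi * f * E * strain^2 * tan_d
= pi * 16 * 2.7 * 0.09^2 * 0.31
= pi * 16 * 2.7 * 0.0081 * 0.31
= 0.3408

Q = 0.3408


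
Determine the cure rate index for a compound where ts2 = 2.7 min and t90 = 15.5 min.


CRI = 100 / (t90 - ts2)
= 100 / (15.5 - 2.7)
= 100 / 12.8
= 7.81 min^-1

7.81 min^-1


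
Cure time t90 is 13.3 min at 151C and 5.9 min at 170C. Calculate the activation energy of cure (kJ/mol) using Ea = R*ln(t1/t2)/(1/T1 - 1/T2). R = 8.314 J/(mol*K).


T1 = 424.15 K, T2 = 443.15 K
1/T1 - 1/T2 = 1.0108e-04
ln(t1/t2) = ln(13.3/5.9) = 0.8128
Ea = 8.314 * 0.8128 / 1.0108e-04 = 66852.3352 J/mol
Ea = 66.85 kJ/mol

66.85 kJ/mol


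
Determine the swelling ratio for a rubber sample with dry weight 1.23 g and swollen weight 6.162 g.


Q = W_swollen / W_dry
Q = 6.162 / 1.23
Q = 5.01

Q = 5.01


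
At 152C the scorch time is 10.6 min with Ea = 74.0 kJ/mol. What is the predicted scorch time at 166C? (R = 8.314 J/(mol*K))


Convert temperatures: T1 = 152 + 273.15 = 425.15 K, T2 = 166 + 273.15 = 439.15 K
ts2_new = 10.6 * exp(74000 / 8.314 * (1/439.15 - 1/425.15))
1/T2 - 1/T1 = -7.4985e-05
ts2_new = 5.44 min

5.44 min


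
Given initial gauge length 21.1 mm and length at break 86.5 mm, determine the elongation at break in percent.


Elongation = (Lf - L0) / L0 * 100
= (86.5 - 21.1) / 21.1 * 100
= 65.4 / 21.1 * 100
= 310.0%

310.0%


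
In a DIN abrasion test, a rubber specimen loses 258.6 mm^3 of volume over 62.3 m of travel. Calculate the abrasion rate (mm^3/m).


Rate = volume_loss / distance
= 258.6 / 62.3
= 4.151 mm^3/m

4.151 mm^3/m


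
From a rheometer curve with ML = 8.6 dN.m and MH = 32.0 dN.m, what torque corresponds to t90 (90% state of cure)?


M90 = ML + 0.9 * (MH - ML)
M90 = 8.6 + 0.9 * (32.0 - 8.6)
M90 = 8.6 + 0.9 * 23.4
M90 = 29.66 dN.m

29.66 dN.m


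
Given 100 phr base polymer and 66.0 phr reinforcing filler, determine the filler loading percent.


Filler % = filler / (rubber + filler) * 100
= 66.0 / (100 + 66.0) * 100
= 66.0 / 166.0 * 100
= 39.76%

39.76%


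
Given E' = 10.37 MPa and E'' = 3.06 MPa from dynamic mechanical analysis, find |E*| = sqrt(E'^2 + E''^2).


|E*| = sqrt(E'^2 + E''^2)
= sqrt(10.37^2 + 3.06^2)
= sqrt(107.5369 + 9.3636)
= 10.812 MPa

10.812 MPa


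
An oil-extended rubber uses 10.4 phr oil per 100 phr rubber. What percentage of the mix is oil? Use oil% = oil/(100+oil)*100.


Oil % = oil / (100 + oil) * 100
= 10.4 / (100 + 10.4) * 100
= 10.4 / 110.4 * 100
= 9.42%

9.42%


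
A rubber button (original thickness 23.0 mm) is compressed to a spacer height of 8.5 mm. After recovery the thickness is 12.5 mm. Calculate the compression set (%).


CS = (t0 - recovered) / (t0 - ts) * 100
= (23.0 - 12.5) / (23.0 - 8.5) * 100
= 10.5 / 14.5 * 100
= 72.4%

72.4%


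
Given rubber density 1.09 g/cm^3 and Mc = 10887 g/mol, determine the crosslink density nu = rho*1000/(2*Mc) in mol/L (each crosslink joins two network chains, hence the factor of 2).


nu = rho * 1000 / (2 * Mc)
nu = 1.09 * 1000 / (2 * 10887)
nu = 1090.0 / 21774
nu = 0.0501 mol/L

0.0501 mol/L


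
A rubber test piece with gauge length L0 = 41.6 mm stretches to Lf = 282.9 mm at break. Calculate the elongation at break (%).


Elongation = (Lf - L0) / L0 * 100
= (282.9 - 41.6) / 41.6 * 100
= 241.3 / 41.6 * 100
= 580.0%

580.0%


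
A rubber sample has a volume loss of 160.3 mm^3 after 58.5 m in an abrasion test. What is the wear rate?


Rate = volume_loss / distance
= 160.3 / 58.5
= 2.74 mm^3/m

2.74 mm^3/m


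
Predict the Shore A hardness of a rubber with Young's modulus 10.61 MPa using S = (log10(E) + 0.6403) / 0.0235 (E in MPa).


log10(E) = 0.0235*S - 0.6403  =>  S = (log10(E) + 0.6403) / 0.0235
log10(10.61) = 1.025715
S = (1.025715 + 0.6403) / 0.0235 = 1.666015 / 0.0235
S = 70.9

Shore A = 70.9


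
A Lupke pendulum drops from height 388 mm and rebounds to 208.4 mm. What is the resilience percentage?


Resilience = h_rebound / h_drop * 100
= 208.4 / 388 * 100
= 53.7%

53.7%


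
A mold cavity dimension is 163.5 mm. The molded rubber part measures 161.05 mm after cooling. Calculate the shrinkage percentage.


Shrinkage = (mold - part) / mold * 100
= (163.5 - 161.05) / 163.5 * 100
= 2.45 / 163.5 * 100
= 1.5%

1.5%


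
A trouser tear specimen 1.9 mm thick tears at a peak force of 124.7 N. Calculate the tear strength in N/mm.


Tear strength = force / thickness
= 124.7 / 1.9
= 65.63 N/mm

65.63 N/mm


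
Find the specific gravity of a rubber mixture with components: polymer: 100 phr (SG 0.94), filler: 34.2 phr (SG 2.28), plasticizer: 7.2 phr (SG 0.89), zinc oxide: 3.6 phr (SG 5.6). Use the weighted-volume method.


Sum of weights = 145.0
Volume contributions:
  polymer: 100/0.94 = 106.3830
  filler: 34.2/2.28 = 15.0000
  plasticizer: 7.2/0.89 = 8.0899
  zinc oxide: 3.6/5.6 = 0.6429
Sum of volumes = 130.1157
SG = 145.0 / 130.1157 = 1.114

SG = 1.114


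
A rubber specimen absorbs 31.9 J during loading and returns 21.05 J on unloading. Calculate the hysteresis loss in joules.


Hysteresis loss = loading - unloading
= 31.9 - 21.05
= 10.85 J

10.85 J


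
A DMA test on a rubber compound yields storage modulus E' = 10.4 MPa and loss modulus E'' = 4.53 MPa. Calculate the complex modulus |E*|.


|E*| = sqrt(E'^2 + E''^2)
= sqrt(10.4^2 + 4.53^2)
= sqrt(108.1600 + 20.5209)
= 11.344 MPa

11.344 MPa


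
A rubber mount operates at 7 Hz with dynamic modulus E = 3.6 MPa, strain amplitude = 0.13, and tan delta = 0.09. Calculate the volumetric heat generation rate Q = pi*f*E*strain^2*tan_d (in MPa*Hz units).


Q = pi * f * E * strain^2 * tan_d
= pi * 7 * 3.6 * 0.13^2 * 0.09
= pi * 7 * 3.6 * 0.0169 * 0.09
= 0.1204

Q = 0.1204


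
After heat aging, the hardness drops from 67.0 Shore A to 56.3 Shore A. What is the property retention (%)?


Retention = aged / original * 100
= 56.3 / 67.0 * 100
= 84.0%

84.0%


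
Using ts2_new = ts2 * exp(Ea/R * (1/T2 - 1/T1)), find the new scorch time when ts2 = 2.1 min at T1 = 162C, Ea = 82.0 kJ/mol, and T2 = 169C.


Convert temperatures: T1 = 162 + 273.15 = 435.15 K, T2 = 169 + 273.15 = 442.15 K
ts2_new = 2.1 * exp(82000 / 8.314 * (1/442.15 - 1/435.15))
1/T2 - 1/T1 = -3.6382e-05
ts2_new = 1.47 min

1.47 min


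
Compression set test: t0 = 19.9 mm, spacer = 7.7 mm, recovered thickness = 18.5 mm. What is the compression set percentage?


CS = (t0 - recovered) / (t0 - ts) * 100
= (19.9 - 18.5) / (19.9 - 7.7) * 100
= 1.4 / 12.2 * 100
= 11.5%

11.5%


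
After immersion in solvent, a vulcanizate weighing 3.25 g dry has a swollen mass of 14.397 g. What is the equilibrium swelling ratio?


Q = W_swollen / W_dry
Q = 14.397 / 3.25
Q = 4.43

Q = 4.43


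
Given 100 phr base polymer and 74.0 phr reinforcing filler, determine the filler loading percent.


Filler % = filler / (rubber + filler) * 100
= 74.0 / (100 + 74.0) * 100
= 74.0 / 174.0 * 100
= 42.53%

42.53%


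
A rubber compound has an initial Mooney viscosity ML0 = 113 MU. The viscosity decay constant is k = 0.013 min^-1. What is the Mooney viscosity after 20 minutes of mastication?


ML = ML0 * exp(-k * t)
ML = 113 * exp(-0.013 * 20)
ML = 113 * 0.7711
ML = 87.13 MU

87.13 MU


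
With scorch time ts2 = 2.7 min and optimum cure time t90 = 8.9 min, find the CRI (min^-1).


CRI = 100 / (t90 - ts2)
= 100 / (8.9 - 2.7)
= 100 / 6.2
= 16.13 min^-1

16.13 min^-1


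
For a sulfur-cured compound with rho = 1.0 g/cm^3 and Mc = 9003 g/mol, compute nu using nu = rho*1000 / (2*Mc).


nu = rho * 1000 / (2 * Mc)
nu = 1.0 * 1000 / (2 * 9003)
nu = 1000.0 / 18006
nu = 0.0555 mol/L

0.0555 mol/L


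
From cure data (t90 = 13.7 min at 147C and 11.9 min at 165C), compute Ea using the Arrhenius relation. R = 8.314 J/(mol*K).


T1 = 420.15 K, T2 = 438.15 K
1/T1 - 1/T2 = 9.7779e-05
ln(t1/t2) = ln(13.7/11.9) = 0.1409
Ea = 8.314 * 0.1409 / 9.7779e-05 = 11976.9012 J/mol
Ea = 11.98 kJ/mol

11.98 kJ/mol


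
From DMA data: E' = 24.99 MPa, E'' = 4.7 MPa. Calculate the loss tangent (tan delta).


tan delta = E'' / E'
= 4.7 / 24.99
= 0.1881

tan delta = 0.1881


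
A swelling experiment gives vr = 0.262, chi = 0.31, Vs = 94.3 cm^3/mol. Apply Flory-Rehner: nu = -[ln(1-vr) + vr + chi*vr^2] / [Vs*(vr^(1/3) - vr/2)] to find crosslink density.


ln(1 - vr) = ln(1 - 0.262) = -0.3038
Numerator = -((-0.3038) + 0.262 + 0.31 * 0.262^2) = 0.0205
Denominator = 94.3 * (0.262^(1/3) - 0.262/2) = 47.9876
nu = 0.0205 / 47.9876 = 4.2786e-04 mol/cm^3

4.2786e-04 mol/cm^3


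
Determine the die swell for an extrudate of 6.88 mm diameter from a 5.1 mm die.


Die swell ratio = D_extrudate / D_die
= 6.88 / 5.1
= 1.349

Die swell = 1.349


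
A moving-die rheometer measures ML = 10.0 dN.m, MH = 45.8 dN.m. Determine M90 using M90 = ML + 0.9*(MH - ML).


M90 = ML + 0.9 * (MH - ML)
M90 = 10.0 + 0.9 * (45.8 - 10.0)
M90 = 10.0 + 0.9 * 35.8
M90 = 42.22 dN.m

42.22 dN.m


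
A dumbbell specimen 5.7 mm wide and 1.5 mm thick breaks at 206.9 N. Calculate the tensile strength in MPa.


Area = width * thickness = 5.7 * 1.5 = 8.55 mm^2
TS = force / area = 206.9 / 8.55 = 24.2 MPa

24.2 MPa


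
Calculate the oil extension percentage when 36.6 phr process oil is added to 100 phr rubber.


Oil % = oil / (100 + oil) * 100
= 36.6 / (100 + 36.6) * 100
= 36.6 / 136.6 * 100
= 26.79%

26.79%


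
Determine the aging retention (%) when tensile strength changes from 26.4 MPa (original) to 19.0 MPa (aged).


Retention = aged / original * 100
= 19.0 / 26.4 * 100
= 72.0%

72.0%


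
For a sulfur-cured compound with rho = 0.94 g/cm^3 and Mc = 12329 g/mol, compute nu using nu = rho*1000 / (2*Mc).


nu = rho * 1000 / (2 * Mc)
nu = 0.94 * 1000 / (2 * 12329)
nu = 940.0 / 24658
nu = 0.0381 mol/L

0.0381 mol/L


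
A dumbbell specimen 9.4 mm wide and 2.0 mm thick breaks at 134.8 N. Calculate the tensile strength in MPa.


Area = width * thickness = 9.4 * 2.0 = 18.8 mm^2
TS = force / area = 134.8 / 18.8 = 7.17 MPa

7.17 MPa


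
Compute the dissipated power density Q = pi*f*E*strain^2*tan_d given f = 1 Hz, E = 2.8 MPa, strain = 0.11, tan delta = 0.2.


Q = pi * f * E * strain^2 * tan_d
= pi * 1 * 2.8 * 0.11^2 * 0.2
= pi * 1 * 2.8 * 0.0121 * 0.2
= 0.0213

Q = 0.0213


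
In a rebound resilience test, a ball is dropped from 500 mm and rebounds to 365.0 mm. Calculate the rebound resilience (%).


Resilience = h_rebound / h_drop * 100
= 365.0 / 500 * 100
= 73.0%

73.0%


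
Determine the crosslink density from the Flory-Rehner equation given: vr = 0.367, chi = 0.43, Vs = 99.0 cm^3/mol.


ln(1 - vr) = ln(1 - 0.367) = -0.4573
Numerator = -((-0.4573) + 0.367 + 0.43 * 0.367^2) = 0.0324
Denominator = 99.0 * (0.367^(1/3) - 0.367/2) = 52.7135
nu = 0.0324 / 52.7135 = 6.1405e-04 mol/cm^3

6.1405e-04 mol/cm^3


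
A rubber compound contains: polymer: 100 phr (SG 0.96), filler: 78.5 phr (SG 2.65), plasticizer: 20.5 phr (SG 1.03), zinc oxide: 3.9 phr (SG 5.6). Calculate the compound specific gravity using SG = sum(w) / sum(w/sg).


Sum of weights = 202.9
Volume contributions:
  polymer: 100/0.96 = 104.1667
  filler: 78.5/2.65 = 29.6226
  plasticizer: 20.5/1.03 = 19.9029
  zinc oxide: 3.9/5.6 = 0.6964
Sum of volumes = 154.3886
SG = 202.9 / 154.3886 = 1.314

SG = 1.314


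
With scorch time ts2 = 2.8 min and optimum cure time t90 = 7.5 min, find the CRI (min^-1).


CRI = 100 / (t90 - ts2)
= 100 / (7.5 - 2.8)
= 100 / 4.7
= 21.28 min^-1

21.28 min^-1


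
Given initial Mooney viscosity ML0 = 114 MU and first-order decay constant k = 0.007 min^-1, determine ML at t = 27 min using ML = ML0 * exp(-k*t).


ML = ML0 * exp(-k * t)
ML = 114 * exp(-0.007 * 27)
ML = 114 * 0.8278
ML = 94.37 MU

94.37 MU


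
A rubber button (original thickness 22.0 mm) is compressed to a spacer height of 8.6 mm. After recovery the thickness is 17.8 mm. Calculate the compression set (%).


CS = (t0 - recovered) / (t0 - ts) * 100
= (22.0 - 17.8) / (22.0 - 8.6) * 100
= 4.2 / 13.4 * 100
= 31.3%

31.3%


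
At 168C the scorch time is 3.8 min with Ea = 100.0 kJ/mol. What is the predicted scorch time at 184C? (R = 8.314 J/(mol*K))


Convert temperatures: T1 = 168 + 273.15 = 441.15 K, T2 = 184 + 273.15 = 457.15 K
ts2_new = 3.8 * exp(100000 / 8.314 * (1/457.15 - 1/441.15))
1/T2 - 1/T1 = -7.9337e-05
ts2_new = 1.46 min

1.46 min


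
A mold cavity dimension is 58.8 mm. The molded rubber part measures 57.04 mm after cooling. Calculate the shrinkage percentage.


Shrinkage = (mold - part) / mold * 100
= (58.8 - 57.04) / 58.8 * 100
= 1.76 / 58.8 * 100
= 2.99%

2.99%


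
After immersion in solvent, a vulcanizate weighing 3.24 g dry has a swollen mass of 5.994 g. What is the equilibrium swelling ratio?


Q = W_swollen / W_dry
Q = 5.994 / 3.24
Q = 1.85

Q = 1.85


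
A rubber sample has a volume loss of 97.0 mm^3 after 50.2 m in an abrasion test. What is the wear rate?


Rate = volume_loss / distance
= 97.0 / 50.2
= 1.932 mm^3/m

1.932 mm^3/m


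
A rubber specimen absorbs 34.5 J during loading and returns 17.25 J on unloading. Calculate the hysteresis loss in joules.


Hysteresis loss = loading - unloading
= 34.5 - 17.25
= 17.25 J

17.25 J


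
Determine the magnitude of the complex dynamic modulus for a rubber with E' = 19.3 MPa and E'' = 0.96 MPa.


|E*| = sqrt(E'^2 + E''^2)
= sqrt(19.3^2 + 0.96^2)
= sqrt(372.4900 + 0.9216)
= 19.324 MPa

19.324 MPa


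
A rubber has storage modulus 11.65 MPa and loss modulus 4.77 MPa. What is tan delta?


tan delta = E'' / E'
= 4.77 / 11.65
= 0.4094

tan delta = 0.4094


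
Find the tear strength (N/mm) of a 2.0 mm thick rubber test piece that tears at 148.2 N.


Tear strength = force / thickness
= 148.2 / 2.0
= 74.1 N/mm

74.1 N/mm


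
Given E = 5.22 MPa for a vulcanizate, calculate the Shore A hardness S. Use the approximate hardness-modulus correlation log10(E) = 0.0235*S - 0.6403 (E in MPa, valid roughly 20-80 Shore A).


log10(E) = 0.0235*S - 0.6403  =>  S = (log10(E) + 0.6403) / 0.0235
log10(5.22) = 0.717671
S = (0.717671 + 0.6403) / 0.0235 = 1.357971 / 0.0235
S = 57.8

Shore A = 57.8


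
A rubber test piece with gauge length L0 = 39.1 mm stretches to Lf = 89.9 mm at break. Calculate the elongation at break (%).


Elongation = (Lf - L0) / L0 * 100
= (89.9 - 39.1) / 39.1 * 100
= 50.8 / 39.1 * 100
= 129.9%

129.9%


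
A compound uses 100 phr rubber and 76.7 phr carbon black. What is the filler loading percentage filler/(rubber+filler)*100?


Filler % = filler / (rubber + filler) * 100
= 76.7 / (100 + 76.7) * 100
= 76.7 / 176.7 * 100
= 43.41%

43.41%


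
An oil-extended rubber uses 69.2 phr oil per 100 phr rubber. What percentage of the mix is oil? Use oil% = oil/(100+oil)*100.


Oil % = oil / (100 + oil) * 100
= 69.2 / (100 + 69.2) * 100
= 69.2 / 169.2 * 100
= 40.9%

40.9%


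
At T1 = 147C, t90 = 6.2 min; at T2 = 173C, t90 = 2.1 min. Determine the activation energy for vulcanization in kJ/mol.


T1 = 420.15 K, T2 = 446.15 K
1/T1 - 1/T2 = 1.3870e-04
ln(t1/t2) = ln(6.2/2.1) = 1.0826
Ea = 8.314 * 1.0826 / 1.3870e-04 = 64892.5369 J/mol
Ea = 64.89 kJ/mol

64.89 kJ/mol


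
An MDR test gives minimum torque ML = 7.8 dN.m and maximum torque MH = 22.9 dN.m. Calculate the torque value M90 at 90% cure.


M90 = ML + 0.9 * (MH - ML)
M90 = 7.8 + 0.9 * (22.9 - 7.8)
M90 = 7.8 + 0.9 * 15.1
M90 = 21.39 dN.m

21.39 dN.m


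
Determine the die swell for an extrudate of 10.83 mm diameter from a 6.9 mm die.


Die swell ratio = D_extrudate / D_die
= 10.83 / 6.9
= 1.57

Die swell = 1.57


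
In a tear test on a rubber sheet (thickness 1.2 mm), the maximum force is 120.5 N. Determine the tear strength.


Tear strength = force / thickness
= 120.5 / 1.2
= 100.42 N/mm

100.42 N/mm


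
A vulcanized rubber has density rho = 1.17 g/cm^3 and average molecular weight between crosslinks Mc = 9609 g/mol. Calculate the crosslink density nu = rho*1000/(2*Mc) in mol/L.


nu = rho * 1000 / (2 * Mc)
nu = 1.17 * 1000 / (2 * 9609)
nu = 1170.0 / 19218
nu = 0.0609 mol/L

0.0609 mol/L


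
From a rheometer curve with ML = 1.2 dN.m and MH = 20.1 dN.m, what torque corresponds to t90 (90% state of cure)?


M90 = ML + 0.9 * (MH - ML)
M90 = 1.2 + 0.9 * (20.1 - 1.2)
M90 = 1.2 + 0.9 * 18.9
M90 = 18.21 dN.m

18.21 dN.m


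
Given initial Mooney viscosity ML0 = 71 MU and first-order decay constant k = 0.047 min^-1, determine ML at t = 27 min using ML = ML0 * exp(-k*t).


ML = ML0 * exp(-k * t)
ML = 71 * exp(-0.047 * 27)
ML = 71 * 0.2811
ML = 19.96 MU

19.96 MU


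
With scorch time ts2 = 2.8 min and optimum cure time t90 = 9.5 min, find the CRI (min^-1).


CRI = 100 / (t90 - ts2)
= 100 / (9.5 - 2.8)
= 100 / 6.7
= 14.93 min^-1

14.93 min^-1


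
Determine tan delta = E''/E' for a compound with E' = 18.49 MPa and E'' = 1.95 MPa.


tan delta = E'' / E'
= 1.95 / 18.49
= 0.1055

tan delta = 0.1055


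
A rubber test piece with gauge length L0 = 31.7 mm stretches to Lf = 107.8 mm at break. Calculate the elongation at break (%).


Elongation = (Lf - L0) / L0 * 100
= (107.8 - 31.7) / 31.7 * 100
= 76.1 / 31.7 * 100
= 240.1%

240.1%


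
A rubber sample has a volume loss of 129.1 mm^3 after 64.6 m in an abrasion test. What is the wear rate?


Rate = volume_loss / distance
= 129.1 / 64.6
= 1.998 mm^3/m

1.998 mm^3/m


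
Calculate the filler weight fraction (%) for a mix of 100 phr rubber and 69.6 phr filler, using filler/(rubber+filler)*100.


Filler % = filler / (rubber + filler) * 100
= 69.6 / (100 + 69.6) * 100
= 69.6 / 169.6 * 100
= 41.04%

41.04%


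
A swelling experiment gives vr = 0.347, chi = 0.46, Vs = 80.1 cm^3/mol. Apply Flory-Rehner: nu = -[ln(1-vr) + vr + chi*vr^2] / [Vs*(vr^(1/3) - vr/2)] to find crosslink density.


ln(1 - vr) = ln(1 - 0.347) = -0.4262
Numerator = -((-0.4262) + 0.347 + 0.46 * 0.347^2) = 0.0238
Denominator = 80.1 * (0.347^(1/3) - 0.347/2) = 42.3898
nu = 0.0238 / 42.3898 = 5.6122e-04 mol/cm^3

5.6122e-04 mol/cm^3


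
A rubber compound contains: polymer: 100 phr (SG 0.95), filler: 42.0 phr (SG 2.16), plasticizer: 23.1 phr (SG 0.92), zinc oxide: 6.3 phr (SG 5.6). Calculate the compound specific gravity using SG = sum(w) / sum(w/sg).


Sum of weights = 171.4
Volume contributions:
  polymer: 100/0.95 = 105.2632
  filler: 42.0/2.16 = 19.4444
  plasticizer: 23.1/0.92 = 25.1087
  zinc oxide: 6.3/5.6 = 1.1250
Sum of volumes = 150.9413
SG = 171.4 / 150.9413 = 1.136

SG = 1.136


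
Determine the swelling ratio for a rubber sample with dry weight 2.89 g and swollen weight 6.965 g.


Q = W_swollen / W_dry
Q = 6.965 / 2.89
Q = 2.41

Q = 2.41


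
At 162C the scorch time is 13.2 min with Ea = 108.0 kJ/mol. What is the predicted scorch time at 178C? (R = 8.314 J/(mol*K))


Convert temperatures: T1 = 162 + 273.15 = 435.15 K, T2 = 178 + 273.15 = 451.15 K
ts2_new = 13.2 * exp(108000 / 8.314 * (1/451.15 - 1/435.15))
1/T2 - 1/T1 = -8.1500e-05
ts2_new = 4.58 min

4.58 min


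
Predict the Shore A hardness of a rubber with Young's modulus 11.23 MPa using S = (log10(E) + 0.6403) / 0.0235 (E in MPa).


log10(E) = 0.0235*S - 0.6403  =>  S = (log10(E) + 0.6403) / 0.0235
log10(11.23) = 1.050380
S = (1.050380 + 0.6403) / 0.0235 = 1.690680 / 0.0235
S = 71.9

Shore A = 71.9


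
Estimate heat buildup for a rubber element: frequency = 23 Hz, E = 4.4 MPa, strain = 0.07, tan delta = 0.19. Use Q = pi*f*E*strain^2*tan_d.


Q = pi * f * E * strain^2 * tan_d
= pi * 23 * 4.4 * 0.07^2 * 0.19
= pi * 23 * 4.4 * 0.0049 * 0.19
= 0.2960

Q = 0.2960


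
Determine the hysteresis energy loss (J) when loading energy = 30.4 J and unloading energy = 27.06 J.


Hysteresis loss = loading - unloading
= 30.4 - 27.06
= 3.34 J

3.34 J


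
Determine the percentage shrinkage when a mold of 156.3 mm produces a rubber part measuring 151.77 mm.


Shrinkage = (mold - part) / mold * 100
= (156.3 - 151.77) / 156.3 * 100
= 4.53 / 156.3 * 100
= 2.9%

2.9%


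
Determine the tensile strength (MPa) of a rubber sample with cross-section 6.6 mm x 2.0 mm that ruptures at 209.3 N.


Area = width * thickness = 6.6 * 2.0 = 13.2 mm^2
TS = force / area = 209.3 / 13.2 = 15.86 MPa

15.86 MPa


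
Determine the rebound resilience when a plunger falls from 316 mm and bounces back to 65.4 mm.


Resilience = h_rebound / h_drop * 100
= 65.4 / 316 * 100
= 20.7%

20.7%


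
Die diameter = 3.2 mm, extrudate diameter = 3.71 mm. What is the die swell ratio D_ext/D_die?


Die swell ratio = D_extrudate / D_die
= 3.71 / 3.2
= 1.159

Die swell = 1.159


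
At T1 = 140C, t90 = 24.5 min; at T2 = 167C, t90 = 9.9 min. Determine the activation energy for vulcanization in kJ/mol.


T1 = 413.15 K, T2 = 440.15 K
1/T1 - 1/T2 = 1.4848e-04
ln(t1/t2) = ln(24.5/9.9) = 0.9061
Ea = 8.314 * 0.9061 / 1.4848e-04 = 50739.8566 J/mol
Ea = 50.74 kJ/mol

50.74 kJ/mol


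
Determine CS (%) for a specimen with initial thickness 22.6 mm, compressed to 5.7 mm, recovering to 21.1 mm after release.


CS = (t0 - recovered) / (t0 - ts) * 100
= (22.6 - 21.1) / (22.6 - 5.7) * 100
= 1.5 / 16.9 * 100
= 8.9%

8.9%


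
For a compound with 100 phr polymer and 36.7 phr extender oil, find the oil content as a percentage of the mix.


Oil % = oil / (100 + oil) * 100
= 36.7 / (100 + 36.7) * 100
= 36.7 / 136.7 * 100
= 26.85%

26.85%


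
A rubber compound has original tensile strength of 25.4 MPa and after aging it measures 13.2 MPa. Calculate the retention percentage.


Retention = aged / original * 100
= 13.2 / 25.4 * 100
= 52.0%

52.0%


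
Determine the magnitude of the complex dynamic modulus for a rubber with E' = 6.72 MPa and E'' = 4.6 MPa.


|E*| = sqrt(E'^2 + E''^2)
= sqrt(6.72^2 + 4.6^2)
= sqrt(45.1584 + 21.1600)
= 8.144 MPa

8.144 MPa


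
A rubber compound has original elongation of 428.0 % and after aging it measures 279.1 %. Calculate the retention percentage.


Retention = aged / original * 100
= 279.1 / 428.0 * 100
= 65.2%

65.2%


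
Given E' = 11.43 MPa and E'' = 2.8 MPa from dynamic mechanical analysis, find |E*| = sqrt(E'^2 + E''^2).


|E*| = sqrt(E'^2 + E''^2)
= sqrt(11.43^2 + 2.8^2)
= sqrt(130.6449 + 7.8400)
= 11.768 MPa

11.768 MPa


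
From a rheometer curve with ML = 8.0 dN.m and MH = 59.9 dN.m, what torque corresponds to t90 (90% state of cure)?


M90 = ML + 0.9 * (MH - ML)
M90 = 8.0 + 0.9 * (59.9 - 8.0)
M90 = 8.0 + 0.9 * 51.9
M90 = 54.71 dN.m

54.71 dN.m


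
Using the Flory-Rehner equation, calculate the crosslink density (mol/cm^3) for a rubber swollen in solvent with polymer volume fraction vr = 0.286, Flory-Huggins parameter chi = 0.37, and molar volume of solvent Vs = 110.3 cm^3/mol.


ln(1 - vr) = ln(1 - 0.286) = -0.3369
Numerator = -((-0.3369) + 0.286 + 0.37 * 0.286^2) = 0.0206
Denominator = 110.3 * (0.286^(1/3) - 0.286/2) = 56.8986
nu = 0.0206 / 56.8986 = 3.6218e-04 mol/cm^3

3.6218e-04 mol/cm^3


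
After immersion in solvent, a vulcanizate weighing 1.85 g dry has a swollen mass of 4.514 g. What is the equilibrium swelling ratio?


Q = W_swollen / W_dry
Q = 4.514 / 1.85
Q = 2.44

Q = 2.44


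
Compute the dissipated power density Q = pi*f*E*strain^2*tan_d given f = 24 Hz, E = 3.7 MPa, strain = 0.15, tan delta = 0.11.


Q = pi * f * E * strain^2 * tan_d
= pi * 24 * 3.7 * 0.15^2 * 0.11
= pi * 24 * 3.7 * 0.0225 * 0.11
= 0.6905

Q = 0.6905


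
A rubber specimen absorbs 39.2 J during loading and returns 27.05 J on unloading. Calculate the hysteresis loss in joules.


Hysteresis loss = loading - unloading
= 39.2 - 27.05
= 12.15 J

12.15 J


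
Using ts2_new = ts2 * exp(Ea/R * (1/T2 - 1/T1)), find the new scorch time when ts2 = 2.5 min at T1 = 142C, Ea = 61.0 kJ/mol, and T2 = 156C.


Convert temperatures: T1 = 142 + 273.15 = 415.15 K, T2 = 156 + 273.15 = 429.15 K
ts2_new = 2.5 * exp(61000 / 8.314 * (1/429.15 - 1/415.15))
1/T2 - 1/T1 = -7.8580e-05
ts2_new = 1.4 min

1.4 min


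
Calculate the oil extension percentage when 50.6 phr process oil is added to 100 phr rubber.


Oil % = oil / (100 + oil) * 100
= 50.6 / (100 + 50.6) * 100
= 50.6 / 150.6 * 100
= 33.6%

33.6%


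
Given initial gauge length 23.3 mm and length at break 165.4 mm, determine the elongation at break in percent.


Elongation = (Lf - L0) / L0 * 100
= (165.4 - 23.3) / 23.3 * 100
= 142.1 / 23.3 * 100
= 609.9%

609.9%


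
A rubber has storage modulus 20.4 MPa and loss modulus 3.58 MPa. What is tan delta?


tan delta = E'' / E'
= 3.58 / 20.4
= 0.1755

tan delta = 0.1755


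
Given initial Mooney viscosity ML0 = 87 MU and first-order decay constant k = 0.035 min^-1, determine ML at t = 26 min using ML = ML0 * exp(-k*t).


ML = ML0 * exp(-k * t)
ML = 87 * exp(-0.035 * 26)
ML = 87 * 0.4025
ML = 35.02 MU

35.02 MU


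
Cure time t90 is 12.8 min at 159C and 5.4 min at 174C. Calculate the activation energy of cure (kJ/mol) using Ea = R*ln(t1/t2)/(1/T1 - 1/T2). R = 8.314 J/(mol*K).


T1 = 432.15 K, T2 = 447.15 K
1/T1 - 1/T2 = 7.7625e-05
ln(t1/t2) = ln(12.8/5.4) = 0.8630
Ea = 8.314 * 0.8630 / 7.7625e-05 = 92435.8772 J/mol
Ea = 92.44 kJ/mol

92.44 kJ/mol


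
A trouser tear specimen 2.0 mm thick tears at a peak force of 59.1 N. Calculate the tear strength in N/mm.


Tear strength = force / thickness
= 59.1 / 2.0
= 29.55 N/mm

29.55 N/mm


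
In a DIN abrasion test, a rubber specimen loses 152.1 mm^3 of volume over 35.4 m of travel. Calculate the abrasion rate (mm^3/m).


Rate = volume_loss / distance
= 152.1 / 35.4
= 4.297 mm^3/m

4.297 mm^3/m


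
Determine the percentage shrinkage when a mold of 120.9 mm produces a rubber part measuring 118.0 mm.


Shrinkage = (mold - part) / mold * 100
= (120.9 - 118.0) / 120.9 * 100
= 2.9 / 120.9 * 100
= 2.4%

2.4%


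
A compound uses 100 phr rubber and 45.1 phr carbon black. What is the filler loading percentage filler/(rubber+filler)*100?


Filler % = filler / (rubber + filler) * 100
= 45.1 / (100 + 45.1) * 100
= 45.1 / 145.1 * 100
= 31.08%

31.08%


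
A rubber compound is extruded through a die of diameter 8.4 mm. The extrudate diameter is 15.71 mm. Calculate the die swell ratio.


Die swell ratio = D_extrudate / D_die
= 15.71 / 8.4
= 1.87

Die swell = 1.87


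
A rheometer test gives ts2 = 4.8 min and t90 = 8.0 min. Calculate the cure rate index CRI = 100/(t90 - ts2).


CRI = 100 / (t90 - ts2)
= 100 / (8.0 - 4.8)
= 100 / 3.2
= 31.25 min^-1

31.25 min^-1


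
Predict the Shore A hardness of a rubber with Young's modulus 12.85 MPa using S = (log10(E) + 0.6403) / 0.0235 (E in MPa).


log10(E) = 0.0235*S - 0.6403  =>  S = (log10(E) + 0.6403) / 0.0235
log10(12.85) = 1.108903
S = (1.108903 + 0.6403) / 0.0235 = 1.749203 / 0.0235
S = 74.4

Shore A = 74.4


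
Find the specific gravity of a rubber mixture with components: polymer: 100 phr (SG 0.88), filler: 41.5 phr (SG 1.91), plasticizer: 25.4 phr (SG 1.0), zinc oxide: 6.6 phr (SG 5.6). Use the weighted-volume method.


Sum of weights = 173.5
Volume contributions:
  polymer: 100/0.88 = 113.6364
  filler: 41.5/1.91 = 21.7277
  plasticizer: 25.4/1.0 = 25.4000
  zinc oxide: 6.6/5.6 = 1.1786
Sum of volumes = 161.9427
SG = 173.5 / 161.9427 = 1.071

SG = 1.071


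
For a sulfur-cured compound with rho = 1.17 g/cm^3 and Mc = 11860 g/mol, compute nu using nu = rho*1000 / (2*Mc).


nu = rho * 1000 / (2 * Mc)
nu = 1.17 * 1000 / (2 * 11860)
nu = 1170.0 / 23720
nu = 0.0493 mol/L

0.0493 mol/L


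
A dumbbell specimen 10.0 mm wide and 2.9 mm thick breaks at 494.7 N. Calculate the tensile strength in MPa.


Area = width * thickness = 10.0 * 2.9 = 29.0 mm^2
TS = force / area = 494.7 / 29.0 = 17.06 MPa

17.06 MPa


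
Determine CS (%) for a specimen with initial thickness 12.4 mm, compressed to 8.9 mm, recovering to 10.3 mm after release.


CS = (t0 - recovered) / (t0 - ts) * 100
= (12.4 - 10.3) / (12.4 - 8.9) * 100
= 2.1 / 3.5 * 100
= 60.0%

60.0%


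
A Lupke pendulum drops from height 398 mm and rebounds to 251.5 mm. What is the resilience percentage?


Resilience = h_rebound / h_drop * 100
= 251.5 / 398 * 100
= 63.2%

63.2%


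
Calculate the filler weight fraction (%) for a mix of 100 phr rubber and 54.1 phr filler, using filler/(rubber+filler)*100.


Filler % = filler / (rubber + filler) * 100
= 54.1 / (100 + 54.1) * 100
= 54.1 / 154.1 * 100
= 35.11%

35.11%


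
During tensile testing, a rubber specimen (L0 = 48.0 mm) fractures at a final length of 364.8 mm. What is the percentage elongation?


Elongation = (Lf - L0) / L0 * 100
= (364.8 - 48.0) / 48.0 * 100
= 316.8 / 48.0 * 100
= 660.0%

660.0%


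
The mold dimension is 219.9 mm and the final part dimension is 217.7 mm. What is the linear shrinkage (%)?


Shrinkage = (mold - part) / mold * 100
= (219.9 - 217.7) / 219.9 * 100
= 2.2 / 219.9 * 100
= 1.0%

1.0%


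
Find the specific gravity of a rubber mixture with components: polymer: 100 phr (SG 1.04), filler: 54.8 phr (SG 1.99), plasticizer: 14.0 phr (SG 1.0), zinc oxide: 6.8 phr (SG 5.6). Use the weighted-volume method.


Sum of weights = 175.6
Volume contributions:
  polymer: 100/1.04 = 96.1538
  filler: 54.8/1.99 = 27.5377
  plasticizer: 14.0/1.0 = 14.0000
  zinc oxide: 6.8/5.6 = 1.2143
Sum of volumes = 138.9058
SG = 175.6 / 138.9058 = 1.264

SG = 1.264


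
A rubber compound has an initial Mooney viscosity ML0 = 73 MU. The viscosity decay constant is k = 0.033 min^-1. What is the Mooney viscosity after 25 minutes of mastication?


ML = ML0 * exp(-k * t)
ML = 73 * exp(-0.033 * 25)
ML = 73 * 0.4382
ML = 31.99 MU

31.99 MU


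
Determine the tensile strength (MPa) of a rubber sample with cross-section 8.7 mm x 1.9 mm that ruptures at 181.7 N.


Area = width * thickness = 8.7 * 1.9 = 16.53 mm^2
TS = force / area = 181.7 / 16.53 = 10.99 MPa

10.99 MPa


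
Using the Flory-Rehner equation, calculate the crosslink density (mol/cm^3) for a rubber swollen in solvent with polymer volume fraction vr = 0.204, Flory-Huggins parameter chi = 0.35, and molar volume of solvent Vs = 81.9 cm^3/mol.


ln(1 - vr) = ln(1 - 0.204) = -0.2282
Numerator = -((-0.2282) + 0.204 + 0.35 * 0.204^2) = 0.0096
Denominator = 81.9 * (0.204^(1/3) - 0.204/2) = 39.8588
nu = 0.0096 / 39.8588 = 2.4061e-04 mol/cm^3

2.4061e-04 mol/cm^3


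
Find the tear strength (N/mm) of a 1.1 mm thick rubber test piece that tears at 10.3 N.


Tear strength = force / thickness
= 10.3 / 1.1
= 9.36 N/mm

9.36 N/mm
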